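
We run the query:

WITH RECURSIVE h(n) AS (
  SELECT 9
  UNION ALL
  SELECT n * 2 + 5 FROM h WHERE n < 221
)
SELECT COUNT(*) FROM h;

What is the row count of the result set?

Base: n=9.
Iteration 1: 9 < 221 holds -> n = 9 * 2 + 5 = 23.
Iteration 2: 23 < 221 holds -> n = 23 * 2 + 5 = 51.
Iteration 3: 51 < 221 holds -> n = 51 * 2 + 5 = 107.
Iteration 4: 107 < 221 holds -> n = 107 * 2 + 5 = 219.
Iteration 5: 219 < 221 holds -> n = 219 * 2 + 5 = 443.
Iteration 6: 443 < 221 fails; recursion stops.
Total rows emitted: 6.

6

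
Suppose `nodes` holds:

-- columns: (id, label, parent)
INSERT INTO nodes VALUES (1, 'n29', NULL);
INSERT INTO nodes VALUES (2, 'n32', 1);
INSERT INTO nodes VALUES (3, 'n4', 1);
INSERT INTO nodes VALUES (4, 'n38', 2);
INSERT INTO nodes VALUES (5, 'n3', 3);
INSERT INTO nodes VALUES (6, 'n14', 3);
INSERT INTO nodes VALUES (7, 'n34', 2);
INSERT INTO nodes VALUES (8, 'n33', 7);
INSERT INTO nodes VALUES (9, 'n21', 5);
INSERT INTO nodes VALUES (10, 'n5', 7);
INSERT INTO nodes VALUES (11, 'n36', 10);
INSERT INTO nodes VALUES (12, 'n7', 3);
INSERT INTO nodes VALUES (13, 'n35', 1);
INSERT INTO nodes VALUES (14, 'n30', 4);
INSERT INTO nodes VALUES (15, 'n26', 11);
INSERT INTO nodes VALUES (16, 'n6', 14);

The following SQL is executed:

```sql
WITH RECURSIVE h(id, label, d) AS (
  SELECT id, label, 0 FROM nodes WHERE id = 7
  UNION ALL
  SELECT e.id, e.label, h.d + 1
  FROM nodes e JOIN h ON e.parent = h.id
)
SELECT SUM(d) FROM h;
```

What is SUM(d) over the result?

7

Base: id=7 (n34) at d 0.
Iteration 1: rows with parent in {7} -> n33 (id 8, d 1), n5 (id 10, d 1).
Iteration 2: rows with parent in {8,10} -> n36 (id 11, d 2).
Iteration 3: rows with parent in {11} -> n26 (id 15, d 3).
Iteration 4: no rows with parent in {15}; recursion stops.
SUM(d) = 0 + 1 + 1 + 2 + 3 = 7.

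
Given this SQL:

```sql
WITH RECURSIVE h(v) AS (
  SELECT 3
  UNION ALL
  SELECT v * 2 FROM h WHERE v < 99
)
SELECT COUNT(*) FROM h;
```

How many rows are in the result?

Base: v=3.
Iteration 1: 3 < 99 holds -> v = 3 * 2 = 6.
Iteration 2: 6 < 99 holds -> v = 6 * 2 = 12.
Iteration 3: 12 < 99 holds -> v = 12 * 2 = 24.
Iteration 4: 24 < 99 holds -> v = 24 * 2 = 48.
Iteration 5: 48 < 99 holds -> v = 48 * 2 = 96.
Iteration 6: 96 < 99 holds -> v = 96 * 2 = 192.
Iteration 7: 192 < 99 fails; recursion stops.
Total rows emitted: 7.

7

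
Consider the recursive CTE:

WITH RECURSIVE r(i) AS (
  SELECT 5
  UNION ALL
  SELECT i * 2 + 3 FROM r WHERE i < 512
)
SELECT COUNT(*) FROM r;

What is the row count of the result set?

Base: i=5.
Iteration 1: 5 < 512 holds -> i = 5 * 2 + 3 = 13.
Iteration 2: 13 < 512 holds -> i = 13 * 2 + 3 = 29.
Iteration 3: 29 < 512 holds -> i = 29 * 2 + 3 = 61.
Iteration 4: 61 < 512 holds -> i = 61 * 2 + 3 = 125.
Iteration 5: 125 < 512 holds -> i = 125 * 2 + 3 = 253.
Iteration 6: 253 < 512 holds -> i = 253 * 2 + 3 = 509.
Iteration 7: 509 < 512 holds -> i = 509 * 2 + 3 = 1021.
Iteration 8: 1021 < 512 fails; recursion stops.
Total rows emitted: 8.

8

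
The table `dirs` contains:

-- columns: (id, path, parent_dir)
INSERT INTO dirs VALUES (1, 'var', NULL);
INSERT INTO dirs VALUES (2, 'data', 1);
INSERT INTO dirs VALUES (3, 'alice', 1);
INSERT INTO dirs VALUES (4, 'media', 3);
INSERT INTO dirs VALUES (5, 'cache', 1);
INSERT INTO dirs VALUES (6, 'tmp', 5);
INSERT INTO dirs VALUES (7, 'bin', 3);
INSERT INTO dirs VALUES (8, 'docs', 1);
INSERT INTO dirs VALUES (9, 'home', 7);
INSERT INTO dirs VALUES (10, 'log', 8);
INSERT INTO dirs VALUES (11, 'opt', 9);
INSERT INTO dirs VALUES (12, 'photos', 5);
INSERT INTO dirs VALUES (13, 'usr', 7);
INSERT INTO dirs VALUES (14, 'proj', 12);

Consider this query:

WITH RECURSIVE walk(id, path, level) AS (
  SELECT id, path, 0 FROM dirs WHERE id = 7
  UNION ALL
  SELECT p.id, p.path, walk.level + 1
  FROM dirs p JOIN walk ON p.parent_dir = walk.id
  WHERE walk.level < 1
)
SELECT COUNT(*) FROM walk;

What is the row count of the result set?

Base: id=7 (bin) at level 0.
Iteration 1: rows with parent_dir in {7} -> home (id 9, level 1), usr (id 13, level 1).
Iteration 2: level < 1 fails for all current rows; recursion stops.
Total rows emitted: 3.

3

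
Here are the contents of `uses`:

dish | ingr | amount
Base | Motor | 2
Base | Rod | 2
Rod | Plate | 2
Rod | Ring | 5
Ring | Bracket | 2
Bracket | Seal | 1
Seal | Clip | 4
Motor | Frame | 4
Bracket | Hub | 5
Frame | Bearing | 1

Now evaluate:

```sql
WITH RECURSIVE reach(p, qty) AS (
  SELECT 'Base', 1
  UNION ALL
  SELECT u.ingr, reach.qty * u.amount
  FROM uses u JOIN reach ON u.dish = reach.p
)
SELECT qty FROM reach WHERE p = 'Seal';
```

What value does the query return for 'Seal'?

20

Base: (Base, qty=1).
Iteration 1: components of {Base} -> Motor = 1*2 = 2, Rod = 1*2 = 2.
Iteration 2: components of {Motor,Rod} -> Frame = 2*4 = 8, Plate = 2*2 = 4, Ring = 2*5 = 10.
Iteration 3: components of {Frame,Plate,Ring} -> Bearing = 8*1 = 8, Bracket = 10*2 = 20.
Iteration 4: components of {Bearing,Bracket} -> Hub = 20*5 = 100, Seal = 20*1 = 20.
Iteration 5: components of {Hub,Seal} -> Clip = 20*4 = 80.
Iteration 6: no further components; recursion stops.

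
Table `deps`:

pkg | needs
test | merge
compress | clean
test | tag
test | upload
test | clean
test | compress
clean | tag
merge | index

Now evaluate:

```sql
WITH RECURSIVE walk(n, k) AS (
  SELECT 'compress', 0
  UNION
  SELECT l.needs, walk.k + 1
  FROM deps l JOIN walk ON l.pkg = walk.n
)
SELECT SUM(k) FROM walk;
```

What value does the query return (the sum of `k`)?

3

Base: (compress, k=0).
Iteration 1: edges from {compress} -> (clean, k=1).
Iteration 2: edges from {clean} -> (tag, k=2).
Iteration 3: no outgoing edges from {tag}; recursion stops.
SUM(k) = 0 + 1 + 2 = 3.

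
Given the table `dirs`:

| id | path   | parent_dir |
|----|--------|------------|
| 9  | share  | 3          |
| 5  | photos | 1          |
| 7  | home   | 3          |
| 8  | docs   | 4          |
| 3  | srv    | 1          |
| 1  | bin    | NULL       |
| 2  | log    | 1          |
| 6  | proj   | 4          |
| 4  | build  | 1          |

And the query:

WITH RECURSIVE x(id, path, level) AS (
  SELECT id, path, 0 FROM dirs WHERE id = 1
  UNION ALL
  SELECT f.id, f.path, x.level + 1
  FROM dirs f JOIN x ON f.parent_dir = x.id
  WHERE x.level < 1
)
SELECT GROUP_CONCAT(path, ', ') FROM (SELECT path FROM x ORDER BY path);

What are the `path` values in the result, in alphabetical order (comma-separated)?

Base: id=1 (bin) at level 0.
Iteration 1: rows with parent_dir in {1} -> log (id 2, level 1), srv (id 3, level 1), build (id 4, level 1), photos (id 5, level 1).
Iteration 2: level < 1 fails for all current rows; recursion stops.

bin, build, log, photos, srv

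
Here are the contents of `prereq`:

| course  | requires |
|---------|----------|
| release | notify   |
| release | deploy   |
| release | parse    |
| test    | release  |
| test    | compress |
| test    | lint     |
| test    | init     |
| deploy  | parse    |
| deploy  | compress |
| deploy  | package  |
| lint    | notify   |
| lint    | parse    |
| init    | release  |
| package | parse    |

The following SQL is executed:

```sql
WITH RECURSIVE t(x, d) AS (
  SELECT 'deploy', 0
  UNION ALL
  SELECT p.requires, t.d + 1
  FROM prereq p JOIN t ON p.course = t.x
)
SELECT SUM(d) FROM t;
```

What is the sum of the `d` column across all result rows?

Base: (deploy, d=0).
Iteration 1: edges from {deploy} -> (compress, d=1), (package, d=1), (parse, d=1).
Iteration 2: edges from {compress,package,parse} -> (parse, d=2).
Iteration 3: no outgoing edges from {parse}; recursion stops.
SUM(d) = 0 + 1 + 1 + 1 + 2 = 5.

5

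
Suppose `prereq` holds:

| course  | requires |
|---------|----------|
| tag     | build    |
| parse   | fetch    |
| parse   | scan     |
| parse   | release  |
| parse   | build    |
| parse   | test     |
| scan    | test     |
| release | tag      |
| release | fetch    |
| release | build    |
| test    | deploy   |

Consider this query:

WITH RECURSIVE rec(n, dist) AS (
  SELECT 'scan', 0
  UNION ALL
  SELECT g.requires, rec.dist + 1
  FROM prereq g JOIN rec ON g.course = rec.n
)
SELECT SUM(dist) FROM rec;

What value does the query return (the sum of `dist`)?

3

Base: (scan, dist=0).
Iteration 1: edges from {scan} -> (test, dist=1).
Iteration 2: edges from {test} -> (deploy, dist=2).
Iteration 3: no outgoing edges from {deploy}; recursion stops.
SUM(dist) = 0 + 1 + 2 = 3.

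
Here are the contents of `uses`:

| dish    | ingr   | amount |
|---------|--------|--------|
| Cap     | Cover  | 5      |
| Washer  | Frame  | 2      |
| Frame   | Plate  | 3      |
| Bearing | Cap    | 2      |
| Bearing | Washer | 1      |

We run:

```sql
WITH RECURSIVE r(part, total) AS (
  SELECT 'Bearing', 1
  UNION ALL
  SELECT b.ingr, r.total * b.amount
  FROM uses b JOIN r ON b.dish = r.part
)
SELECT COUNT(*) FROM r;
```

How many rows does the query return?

Base: (Bearing, total=1).
Iteration 1: components of {Bearing} -> Cap = 1*2 = 2, Washer = 1*1 = 1.
Iteration 2: components of {Cap,Washer} -> Cover = 2*5 = 10, Frame = 1*2 = 2.
Iteration 3: components of {Cover,Frame} -> Plate = 2*3 = 6.
Iteration 4: no further components; recursion stops.
Total rows emitted: 6.

6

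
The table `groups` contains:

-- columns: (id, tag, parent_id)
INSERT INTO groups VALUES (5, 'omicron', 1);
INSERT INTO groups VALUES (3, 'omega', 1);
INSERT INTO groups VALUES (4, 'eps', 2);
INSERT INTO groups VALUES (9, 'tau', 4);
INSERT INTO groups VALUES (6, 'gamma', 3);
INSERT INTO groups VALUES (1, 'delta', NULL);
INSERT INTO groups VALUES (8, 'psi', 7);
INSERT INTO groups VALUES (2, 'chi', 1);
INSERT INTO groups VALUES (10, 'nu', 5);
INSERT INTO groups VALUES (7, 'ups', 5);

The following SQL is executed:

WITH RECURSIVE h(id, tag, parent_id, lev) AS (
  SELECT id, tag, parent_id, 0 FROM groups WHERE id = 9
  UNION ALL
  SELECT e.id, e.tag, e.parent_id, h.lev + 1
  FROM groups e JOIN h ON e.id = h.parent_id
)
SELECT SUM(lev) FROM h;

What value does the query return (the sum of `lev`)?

6

Base: id=9 (tau), parent_id=4, lev 0.
Iteration 1: join on id=4 -> eps (id 4, parent_id=2, lev 1).
Iteration 2: join on id=2 -> chi (id 2, parent_id=1, lev 2).
Iteration 3: join on id=1 -> delta (id 1, parent_id=NULL, lev 3).
Iteration 4: parent_id is NULL; no match; recursion stops.
SUM(lev) = 0 + 1 + 2 + 3 = 6.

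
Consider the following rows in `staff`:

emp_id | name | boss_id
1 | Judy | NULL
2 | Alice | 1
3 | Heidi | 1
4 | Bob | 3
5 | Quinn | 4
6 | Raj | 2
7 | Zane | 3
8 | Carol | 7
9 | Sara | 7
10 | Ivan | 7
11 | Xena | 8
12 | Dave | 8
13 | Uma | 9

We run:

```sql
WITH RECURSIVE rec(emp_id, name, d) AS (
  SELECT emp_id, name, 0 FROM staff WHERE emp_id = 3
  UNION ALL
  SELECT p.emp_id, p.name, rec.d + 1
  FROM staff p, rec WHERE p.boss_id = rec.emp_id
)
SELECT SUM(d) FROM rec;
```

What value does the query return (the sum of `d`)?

Base: emp_id=3 (Heidi) at d 0.
Iteration 1: rows with boss_id in {3} -> Bob (id 4, d 1), Zane (id 7, d 1).
Iteration 2: rows with boss_id in {4,7} -> Quinn (id 5, d 2), Carol (id 8, d 2), Sara (id 9, d 2), Ivan (id 10, d 2).
Iteration 3: rows with boss_id in {5,8,9,10} -> Xena (id 11, d 3), Dave (id 12, d 3), Uma (id 13, d 3).
Iteration 4: no rows with boss_id in {11,12,13}; recursion stops.
SUM(d) = 0 + 1 + 1 + 2 + 2 + 2 + 2 + 3 + 3 + 3 = 19.

19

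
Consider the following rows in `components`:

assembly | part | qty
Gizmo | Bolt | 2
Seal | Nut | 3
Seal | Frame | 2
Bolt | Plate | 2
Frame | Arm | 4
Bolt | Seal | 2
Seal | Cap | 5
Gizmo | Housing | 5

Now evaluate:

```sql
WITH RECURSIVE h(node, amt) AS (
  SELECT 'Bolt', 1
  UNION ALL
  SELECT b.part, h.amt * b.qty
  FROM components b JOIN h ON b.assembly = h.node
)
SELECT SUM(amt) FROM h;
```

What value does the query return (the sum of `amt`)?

Base: (Bolt, amt=1).
Iteration 1: components of {Bolt} -> Plate = 1*2 = 2, Seal = 1*2 = 2.
Iteration 2: components of {Plate,Seal} -> Cap = 2*5 = 10, Frame = 2*2 = 4, Nut = 2*3 = 6.
Iteration 3: components of {Cap,Frame,Nut} -> Arm = 4*4 = 16.
Iteration 4: no further components; recursion stops.
SUM(amt) = 1 + 2 + 2 + 6 + 10 + 4 + 16 = 41.

41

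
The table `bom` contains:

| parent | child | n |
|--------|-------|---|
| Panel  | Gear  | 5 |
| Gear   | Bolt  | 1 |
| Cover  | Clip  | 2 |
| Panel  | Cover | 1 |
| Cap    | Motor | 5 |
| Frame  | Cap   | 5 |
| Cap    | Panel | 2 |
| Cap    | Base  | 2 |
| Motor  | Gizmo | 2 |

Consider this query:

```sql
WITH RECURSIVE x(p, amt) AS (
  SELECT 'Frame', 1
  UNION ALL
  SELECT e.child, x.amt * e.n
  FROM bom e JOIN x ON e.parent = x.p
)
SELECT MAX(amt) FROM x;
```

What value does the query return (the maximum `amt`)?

50

Base: (Frame, amt=1).
Iteration 1: components of {Frame} -> Cap = 1*5 = 5.
Iteration 2: components of {Cap} -> Base = 5*2 = 10, Motor = 5*5 = 25, Panel = 5*2 = 10.
Iteration 3: components of {Base,Motor,Panel} -> Cover = 10*1 = 10, Gear = 10*5 = 50, Gizmo = 25*2 = 50.
Iteration 4: components of {Cover,Gear,Gizmo} -> Bolt = 50*1 = 50, Clip = 10*2 = 20.
Iteration 5: no further components; recursion stops.
amt values: 1, 5, 10, 10, 25, 50, 10, 50, 50, 20; the maximum is 50.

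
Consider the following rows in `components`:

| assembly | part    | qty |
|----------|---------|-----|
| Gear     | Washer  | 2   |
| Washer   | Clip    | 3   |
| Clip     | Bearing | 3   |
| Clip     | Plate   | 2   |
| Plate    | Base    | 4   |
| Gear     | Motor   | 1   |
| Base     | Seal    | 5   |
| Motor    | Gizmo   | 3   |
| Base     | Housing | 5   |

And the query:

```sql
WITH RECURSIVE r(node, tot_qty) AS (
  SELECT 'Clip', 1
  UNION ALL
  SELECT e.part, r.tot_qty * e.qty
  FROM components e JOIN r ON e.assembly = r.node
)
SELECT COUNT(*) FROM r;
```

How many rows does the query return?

Base: (Clip, tot_qty=1).
Iteration 1: components of {Clip} -> Bearing = 1*3 = 3, Plate = 1*2 = 2.
Iteration 2: components of {Bearing,Plate} -> Base = 2*4 = 8.
Iteration 3: components of {Base} -> Housing = 8*5 = 40, Seal = 8*5 = 40.
Iteration 4: no further components; recursion stops.
Total rows emitted: 6.

6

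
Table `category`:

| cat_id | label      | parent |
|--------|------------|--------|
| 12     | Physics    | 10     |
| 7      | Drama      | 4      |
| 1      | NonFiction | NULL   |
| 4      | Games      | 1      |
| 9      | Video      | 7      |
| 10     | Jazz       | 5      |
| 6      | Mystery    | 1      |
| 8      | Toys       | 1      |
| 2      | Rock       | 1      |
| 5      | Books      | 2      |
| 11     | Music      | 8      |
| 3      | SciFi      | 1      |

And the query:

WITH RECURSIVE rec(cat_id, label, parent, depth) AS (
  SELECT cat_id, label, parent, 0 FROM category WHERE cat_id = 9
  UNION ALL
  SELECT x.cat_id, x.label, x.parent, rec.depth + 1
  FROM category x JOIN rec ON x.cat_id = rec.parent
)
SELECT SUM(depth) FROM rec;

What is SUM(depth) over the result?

6

Base: cat_id=9 (Video), parent=7, depth 0.
Iteration 1: join on cat_id=7 -> Drama (id 7, parent=4, depth 1).
Iteration 2: join on cat_id=4 -> Games (id 4, parent=1, depth 2).
Iteration 3: join on cat_id=1 -> NonFiction (id 1, parent=NULL, depth 3).
Iteration 4: parent is NULL; no match; recursion stops.
SUM(depth) = 0 + 1 + 2 + 3 = 6.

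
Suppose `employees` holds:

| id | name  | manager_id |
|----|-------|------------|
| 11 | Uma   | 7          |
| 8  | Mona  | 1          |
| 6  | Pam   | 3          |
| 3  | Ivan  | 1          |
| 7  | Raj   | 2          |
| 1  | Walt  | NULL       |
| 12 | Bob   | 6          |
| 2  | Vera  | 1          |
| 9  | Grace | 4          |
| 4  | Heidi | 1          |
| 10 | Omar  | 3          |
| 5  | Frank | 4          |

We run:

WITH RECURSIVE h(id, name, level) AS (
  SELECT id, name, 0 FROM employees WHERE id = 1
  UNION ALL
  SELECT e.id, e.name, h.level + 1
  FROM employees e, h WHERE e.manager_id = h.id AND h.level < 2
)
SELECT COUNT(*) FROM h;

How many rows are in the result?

10

Base: id=1 (Walt) at level 0.
Iteration 1: rows with manager_id in {1} -> Vera (id 2, level 1), Ivan (id 3, level 1), Heidi (id 4, level 1), Mona (id 8, level 1).
Iteration 2: rows with manager_id in {2,3,4,8} -> Frank (id 5, level 2), Pam (id 6, level 2), Raj (id 7, level 2), Grace (id 9, level 2), Omar (id 10, level 2).
Iteration 3: level < 2 fails for all current rows; recursion stops.
Total rows emitted: 10.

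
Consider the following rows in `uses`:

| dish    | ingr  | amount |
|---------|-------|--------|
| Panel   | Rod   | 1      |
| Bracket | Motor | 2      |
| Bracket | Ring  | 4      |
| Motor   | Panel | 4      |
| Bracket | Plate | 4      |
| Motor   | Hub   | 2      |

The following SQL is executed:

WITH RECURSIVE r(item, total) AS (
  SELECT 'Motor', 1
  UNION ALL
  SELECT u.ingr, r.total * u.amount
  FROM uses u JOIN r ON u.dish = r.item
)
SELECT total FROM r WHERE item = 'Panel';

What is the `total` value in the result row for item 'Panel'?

Base: (Motor, total=1).
Iteration 1: components of {Motor} -> Hub = 1*2 = 2, Panel = 1*4 = 4.
Iteration 2: components of {Hub,Panel} -> Rod = 4*1 = 4.
Iteration 3: no further components; recursion stops.

4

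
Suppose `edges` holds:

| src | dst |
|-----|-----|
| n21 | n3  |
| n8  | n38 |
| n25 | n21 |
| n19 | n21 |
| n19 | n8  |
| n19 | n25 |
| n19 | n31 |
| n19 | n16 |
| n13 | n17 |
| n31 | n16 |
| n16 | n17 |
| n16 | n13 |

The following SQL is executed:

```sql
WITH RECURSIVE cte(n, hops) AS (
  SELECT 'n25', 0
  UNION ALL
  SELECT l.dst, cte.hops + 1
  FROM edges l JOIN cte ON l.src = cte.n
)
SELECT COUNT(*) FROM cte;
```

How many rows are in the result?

3

Base: (n25, hops=0).
Iteration 1: edges from {n25} -> (n21, hops=1).
Iteration 2: edges from {n21} -> (n3, hops=2).
Iteration 3: no outgoing edges from {n3}; recursion stops.
Total rows emitted: 3.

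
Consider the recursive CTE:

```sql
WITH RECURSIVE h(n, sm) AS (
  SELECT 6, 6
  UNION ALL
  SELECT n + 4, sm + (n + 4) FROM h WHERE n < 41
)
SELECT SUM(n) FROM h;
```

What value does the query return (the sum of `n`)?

240

Base: n=6, sm=6.
Iteration 1: 6 < 41 holds -> n = 6 + 4 = 10, sm = 6 + 10 = 16.
Iteration 2: 10 < 41 holds -> n = 10 + 4 = 14, sm = 16 + 14 = 30.
Iteration 3: 14 < 41 holds -> n = 14 + 4 = 18, sm = 30 + 18 = 48.
Iteration 4: 18 < 41 holds -> n = 18 + 4 = 22, sm = 48 + 22 = 70.
Iteration 5: 22 < 41 holds -> n = 22 + 4 = 26, sm = 70 + 26 = 96.
Iteration 6: 26 < 41 holds -> n = 26 + 4 = 30, sm = 96 + 30 = 126.
Iteration 7: 30 < 41 holds -> n = 30 + 4 = 34, sm = 126 + 34 = 160.
Iteration 8: 34 < 41 holds -> n = 34 + 4 = 38, sm = 160 + 38 = 198.
Iteration 9: 38 < 41 holds -> n = 38 + 4 = 42, sm = 198 + 42 = 240.
Iteration 10: 42 < 41 fails; recursion stops.
SUM(n) = 6 + 10 + 14 + 18 + 22 + 26 + 30 + 34 + 38 + 42 = 240.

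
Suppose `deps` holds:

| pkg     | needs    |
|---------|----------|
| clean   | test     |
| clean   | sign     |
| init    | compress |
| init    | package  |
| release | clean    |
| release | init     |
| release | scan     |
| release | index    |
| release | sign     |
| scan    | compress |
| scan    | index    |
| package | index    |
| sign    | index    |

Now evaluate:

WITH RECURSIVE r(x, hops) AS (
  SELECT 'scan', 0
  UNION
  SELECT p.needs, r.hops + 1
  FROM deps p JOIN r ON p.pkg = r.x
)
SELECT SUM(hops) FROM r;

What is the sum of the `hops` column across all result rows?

Base: (scan, hops=0).
Iteration 1: edges from {scan} -> (compress, hops=1), (index, hops=1).
Iteration 2: no outgoing edges from {compress,index}; recursion stops.
SUM(hops) = 0 + 1 + 1 = 2.

2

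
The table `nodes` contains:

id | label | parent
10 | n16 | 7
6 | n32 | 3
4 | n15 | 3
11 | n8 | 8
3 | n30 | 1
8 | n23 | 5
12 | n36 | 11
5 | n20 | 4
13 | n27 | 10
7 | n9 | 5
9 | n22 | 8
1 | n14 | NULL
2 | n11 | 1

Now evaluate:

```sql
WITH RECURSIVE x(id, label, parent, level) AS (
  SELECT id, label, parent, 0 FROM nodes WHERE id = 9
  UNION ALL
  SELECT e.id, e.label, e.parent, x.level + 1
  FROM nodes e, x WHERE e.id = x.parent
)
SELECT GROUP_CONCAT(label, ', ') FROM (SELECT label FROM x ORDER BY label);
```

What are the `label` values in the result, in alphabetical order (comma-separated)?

Base: id=9 (n22), parent=8, level 0.
Iteration 1: join on id=8 -> n23 (id 8, parent=5, level 1).
Iteration 2: join on id=5 -> n20 (id 5, parent=4, level 2).
Iteration 3: join on id=4 -> n15 (id 4, parent=3, level 3).
Iteration 4: join on id=3 -> n30 (id 3, parent=1, level 4).
Iteration 5: join on id=1 -> n14 (id 1, parent=NULL, level 5).
Iteration 6: parent is NULL; no match; recursion stops.

n14, n15, n20, n22, n23, n30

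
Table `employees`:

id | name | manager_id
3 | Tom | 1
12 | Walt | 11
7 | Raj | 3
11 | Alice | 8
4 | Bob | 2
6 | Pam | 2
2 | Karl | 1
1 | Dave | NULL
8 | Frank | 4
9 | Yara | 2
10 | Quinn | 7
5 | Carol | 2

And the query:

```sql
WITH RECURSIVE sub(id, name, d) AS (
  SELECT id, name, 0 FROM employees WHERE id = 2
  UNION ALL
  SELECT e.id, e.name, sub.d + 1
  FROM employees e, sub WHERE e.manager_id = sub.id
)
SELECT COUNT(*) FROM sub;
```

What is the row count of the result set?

Base: id=2 (Karl) at d 0.
Iteration 1: rows with manager_id in {2} -> Bob (id 4, d 1), Carol (id 5, d 1), Pam (id 6, d 1), Yara (id 9, d 1).
Iteration 2: rows with manager_id in {4,5,6,9} -> Frank (id 8, d 2).
Iteration 3: rows with manager_id in {8} -> Alice (id 11, d 3).
Iteration 4: rows with manager_id in {11} -> Walt (id 12, d 4).
Iteration 5: no rows with manager_id in {12}; recursion stops.
Total rows emitted: 8.

8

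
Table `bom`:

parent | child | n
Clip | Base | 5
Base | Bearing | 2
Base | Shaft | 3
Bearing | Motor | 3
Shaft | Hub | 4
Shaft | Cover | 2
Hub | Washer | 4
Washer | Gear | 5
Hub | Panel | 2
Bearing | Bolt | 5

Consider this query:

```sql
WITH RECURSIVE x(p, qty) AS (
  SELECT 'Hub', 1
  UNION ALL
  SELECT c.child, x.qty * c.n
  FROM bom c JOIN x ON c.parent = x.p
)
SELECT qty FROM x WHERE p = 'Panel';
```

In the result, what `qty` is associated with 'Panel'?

Base: (Hub, qty=1).
Iteration 1: components of {Hub} -> Panel = 1*2 = 2, Washer = 1*4 = 4.
Iteration 2: components of {Panel,Washer} -> Gear = 4*5 = 20.
Iteration 3: no further components; recursion stops.

2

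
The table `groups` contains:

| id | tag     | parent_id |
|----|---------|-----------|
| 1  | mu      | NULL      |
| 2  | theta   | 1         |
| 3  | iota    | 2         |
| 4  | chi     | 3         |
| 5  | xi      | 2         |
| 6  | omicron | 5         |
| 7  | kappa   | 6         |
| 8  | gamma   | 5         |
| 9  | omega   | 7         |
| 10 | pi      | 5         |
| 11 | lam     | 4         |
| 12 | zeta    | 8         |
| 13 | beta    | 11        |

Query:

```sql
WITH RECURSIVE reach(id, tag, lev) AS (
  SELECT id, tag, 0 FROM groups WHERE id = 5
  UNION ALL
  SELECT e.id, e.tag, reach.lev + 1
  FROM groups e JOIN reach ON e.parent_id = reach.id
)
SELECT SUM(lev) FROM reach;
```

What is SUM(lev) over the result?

Base: id=5 (xi) at lev 0.
Iteration 1: rows with parent_id in {5} -> omicron (id 6, lev 1), gamma (id 8, lev 1), pi (id 10, lev 1).
Iteration 2: rows with parent_id in {6,8,10} -> kappa (id 7, lev 2), zeta (id 12, lev 2).
Iteration 3: rows with parent_id in {7,12} -> omega (id 9, lev 3).
Iteration 4: no rows with parent_id in {9}; recursion stops.
SUM(lev) = 0 + 1 + 1 + 1 + 2 + 2 + 3 = 10.

10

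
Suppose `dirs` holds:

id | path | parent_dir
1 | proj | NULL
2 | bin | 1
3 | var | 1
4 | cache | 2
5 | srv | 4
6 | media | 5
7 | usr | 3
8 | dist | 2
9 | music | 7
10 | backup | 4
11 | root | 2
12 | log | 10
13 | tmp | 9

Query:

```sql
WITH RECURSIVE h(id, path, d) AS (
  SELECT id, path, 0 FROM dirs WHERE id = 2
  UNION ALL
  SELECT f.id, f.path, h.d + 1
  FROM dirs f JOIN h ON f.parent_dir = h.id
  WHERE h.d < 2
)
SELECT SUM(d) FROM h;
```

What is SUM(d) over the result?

7

Base: id=2 (bin) at d 0.
Iteration 1: rows with parent_dir in {2} -> cache (id 4, d 1), dist (id 8, d 1), root (id 11, d 1).
Iteration 2: rows with parent_dir in {4,8,11} -> srv (id 5, d 2), backup (id 10, d 2).
Iteration 3: d < 2 fails for all current rows; recursion stops.
SUM(d) = 0 + 1 + 1 + 1 + 2 + 2 = 7.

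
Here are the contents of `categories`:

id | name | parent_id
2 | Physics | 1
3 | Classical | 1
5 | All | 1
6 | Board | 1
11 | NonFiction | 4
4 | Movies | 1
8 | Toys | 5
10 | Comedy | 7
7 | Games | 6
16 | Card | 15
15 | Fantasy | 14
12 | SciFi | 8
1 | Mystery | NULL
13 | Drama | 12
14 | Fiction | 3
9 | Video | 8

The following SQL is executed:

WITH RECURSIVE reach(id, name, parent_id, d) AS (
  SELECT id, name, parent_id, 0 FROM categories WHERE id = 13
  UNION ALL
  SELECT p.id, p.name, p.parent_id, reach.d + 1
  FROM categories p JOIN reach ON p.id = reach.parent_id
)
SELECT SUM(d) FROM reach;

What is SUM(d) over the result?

Base: id=13 (Drama), parent_id=12, d 0.
Iteration 1: join on id=12 -> SciFi (id 12, parent_id=8, d 1).
Iteration 2: join on id=8 -> Toys (id 8, parent_id=5, d 2).
Iteration 3: join on id=5 -> All (id 5, parent_id=1, d 3).
Iteration 4: join on id=1 -> Mystery (id 1, parent_id=NULL, d 4).
Iteration 5: parent_id is NULL; no match; recursion stops.
SUM(d) = 0 + 1 + 2 + 3 + 4 = 10.

10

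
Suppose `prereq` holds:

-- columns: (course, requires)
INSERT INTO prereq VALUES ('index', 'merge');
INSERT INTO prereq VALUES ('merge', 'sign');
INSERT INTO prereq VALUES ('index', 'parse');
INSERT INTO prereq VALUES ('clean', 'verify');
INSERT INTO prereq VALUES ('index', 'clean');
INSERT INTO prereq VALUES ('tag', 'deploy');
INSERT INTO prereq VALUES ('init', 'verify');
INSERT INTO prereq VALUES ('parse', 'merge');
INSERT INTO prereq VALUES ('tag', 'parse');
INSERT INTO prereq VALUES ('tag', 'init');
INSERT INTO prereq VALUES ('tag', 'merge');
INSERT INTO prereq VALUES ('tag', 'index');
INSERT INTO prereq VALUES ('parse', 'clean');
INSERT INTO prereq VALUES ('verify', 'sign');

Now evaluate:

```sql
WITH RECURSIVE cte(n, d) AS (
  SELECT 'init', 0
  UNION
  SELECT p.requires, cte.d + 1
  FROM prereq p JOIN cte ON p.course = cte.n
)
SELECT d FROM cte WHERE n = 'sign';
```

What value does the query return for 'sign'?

Base: (init, d=0).
Iteration 1: edges from {init} -> (verify, d=1).
Iteration 2: edges from {verify} -> (sign, d=2).
Iteration 3: no outgoing edges from {sign}; recursion stops.

2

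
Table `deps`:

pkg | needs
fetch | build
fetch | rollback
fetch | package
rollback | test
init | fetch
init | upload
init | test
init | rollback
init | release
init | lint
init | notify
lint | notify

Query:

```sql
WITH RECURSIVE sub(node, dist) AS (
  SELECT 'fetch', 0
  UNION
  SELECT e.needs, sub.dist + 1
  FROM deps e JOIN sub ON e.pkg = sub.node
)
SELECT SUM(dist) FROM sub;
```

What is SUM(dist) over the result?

5

Base: (fetch, dist=0).
Iteration 1: edges from {fetch} -> (build, dist=1), (package, dist=1), (rollback, dist=1).
Iteration 2: edges from {build,package,rollback} -> (test, dist=2).
Iteration 3: no outgoing edges from {test}; recursion stops.
SUM(dist) = 0 + 1 + 1 + 1 + 2 = 5.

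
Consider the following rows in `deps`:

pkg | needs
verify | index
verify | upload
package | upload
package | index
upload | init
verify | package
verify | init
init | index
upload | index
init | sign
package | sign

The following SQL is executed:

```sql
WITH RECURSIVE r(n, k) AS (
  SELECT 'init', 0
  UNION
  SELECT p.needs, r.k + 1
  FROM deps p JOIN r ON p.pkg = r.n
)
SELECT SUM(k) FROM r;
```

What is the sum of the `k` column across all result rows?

Base: (init, k=0).
Iteration 1: edges from {init} -> (index, k=1), (sign, k=1).
Iteration 2: no outgoing edges from {index,sign}; recursion stops.
SUM(k) = 0 + 1 + 1 = 2.

2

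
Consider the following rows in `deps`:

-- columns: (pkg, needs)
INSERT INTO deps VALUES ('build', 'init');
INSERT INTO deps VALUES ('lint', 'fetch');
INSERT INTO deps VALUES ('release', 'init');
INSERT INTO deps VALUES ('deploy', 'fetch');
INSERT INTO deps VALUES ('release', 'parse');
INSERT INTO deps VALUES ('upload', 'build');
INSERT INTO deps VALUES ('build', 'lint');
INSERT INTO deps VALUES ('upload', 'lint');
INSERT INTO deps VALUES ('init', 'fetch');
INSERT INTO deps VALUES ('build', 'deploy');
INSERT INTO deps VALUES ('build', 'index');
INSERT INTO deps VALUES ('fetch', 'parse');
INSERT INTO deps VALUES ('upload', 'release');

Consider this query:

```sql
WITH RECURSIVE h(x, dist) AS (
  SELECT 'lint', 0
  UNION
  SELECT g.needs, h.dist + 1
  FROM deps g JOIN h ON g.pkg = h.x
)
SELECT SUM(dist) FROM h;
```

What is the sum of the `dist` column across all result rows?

Base: (lint, dist=0).
Iteration 1: edges from {lint} -> (fetch, dist=1).
Iteration 2: edges from {fetch} -> (parse, dist=2).
Iteration 3: no outgoing edges from {parse}; recursion stops.
SUM(dist) = 0 + 1 + 2 = 3.

3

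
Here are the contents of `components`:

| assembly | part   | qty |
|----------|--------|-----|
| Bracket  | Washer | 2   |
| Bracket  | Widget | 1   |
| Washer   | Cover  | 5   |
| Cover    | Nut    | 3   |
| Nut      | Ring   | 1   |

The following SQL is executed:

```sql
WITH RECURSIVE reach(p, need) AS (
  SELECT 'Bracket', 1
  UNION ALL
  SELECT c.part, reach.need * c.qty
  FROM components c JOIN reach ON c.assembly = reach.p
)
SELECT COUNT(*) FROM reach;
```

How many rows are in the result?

Base: (Bracket, need=1).
Iteration 1: components of {Bracket} -> Washer = 1*2 = 2, Widget = 1*1 = 1.
Iteration 2: components of {Washer,Widget} -> Cover = 2*5 = 10.
Iteration 3: components of {Cover} -> Nut = 10*3 = 30.
Iteration 4: components of {Nut} -> Ring = 30*1 = 30.
Iteration 5: no further components; recursion stops.
Total rows emitted: 6.

6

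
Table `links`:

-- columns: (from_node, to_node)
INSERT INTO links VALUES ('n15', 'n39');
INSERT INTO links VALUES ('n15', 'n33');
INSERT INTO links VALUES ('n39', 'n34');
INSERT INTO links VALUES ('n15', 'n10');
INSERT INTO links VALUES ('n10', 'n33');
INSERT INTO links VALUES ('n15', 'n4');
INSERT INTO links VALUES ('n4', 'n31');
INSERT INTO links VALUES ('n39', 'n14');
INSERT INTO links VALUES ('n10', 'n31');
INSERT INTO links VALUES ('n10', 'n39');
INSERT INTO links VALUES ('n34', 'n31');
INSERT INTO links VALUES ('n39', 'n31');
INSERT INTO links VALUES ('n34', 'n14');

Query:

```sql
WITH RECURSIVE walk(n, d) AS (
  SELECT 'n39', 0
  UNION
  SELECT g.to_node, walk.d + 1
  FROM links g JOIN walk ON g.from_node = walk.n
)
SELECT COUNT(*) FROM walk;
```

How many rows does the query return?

Base: (n39, d=0).
Iteration 1: edges from {n39} -> (n14, d=1), (n31, d=1), (n34, d=1).
Iteration 2: edges from {n14,n31,n34} -> (n14, d=2), (n31, d=2).
Iteration 3: no outgoing edges from {n14,n31}; recursion stops.
Total rows emitted: 6.

6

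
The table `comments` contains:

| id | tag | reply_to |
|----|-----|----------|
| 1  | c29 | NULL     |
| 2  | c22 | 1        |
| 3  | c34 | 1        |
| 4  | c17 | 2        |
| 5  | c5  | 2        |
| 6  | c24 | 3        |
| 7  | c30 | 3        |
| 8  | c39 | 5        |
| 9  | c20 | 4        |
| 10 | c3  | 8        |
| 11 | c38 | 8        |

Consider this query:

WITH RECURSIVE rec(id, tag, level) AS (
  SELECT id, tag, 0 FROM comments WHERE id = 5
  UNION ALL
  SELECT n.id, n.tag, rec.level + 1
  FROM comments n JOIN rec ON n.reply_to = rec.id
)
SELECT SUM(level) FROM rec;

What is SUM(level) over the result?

5

Base: id=5 (c5) at level 0.
Iteration 1: rows with reply_to in {5} -> c39 (id 8, level 1).
Iteration 2: rows with reply_to in {8} -> c3 (id 10, level 2), c38 (id 11, level 2).
Iteration 3: no rows with reply_to in {10,11}; recursion stops.
SUM(level) = 0 + 1 + 2 + 2 = 5.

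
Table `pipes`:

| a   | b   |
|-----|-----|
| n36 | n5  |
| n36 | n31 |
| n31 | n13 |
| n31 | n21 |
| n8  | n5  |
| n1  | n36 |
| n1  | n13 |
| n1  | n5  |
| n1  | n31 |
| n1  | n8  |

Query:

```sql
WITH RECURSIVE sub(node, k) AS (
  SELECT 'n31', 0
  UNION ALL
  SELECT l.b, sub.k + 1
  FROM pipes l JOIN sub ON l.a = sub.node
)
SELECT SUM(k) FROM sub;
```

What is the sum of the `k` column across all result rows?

Base: (n31, k=0).
Iteration 1: edges from {n31} -> (n13, k=1), (n21, k=1).
Iteration 2: no outgoing edges from {n13,n21}; recursion stops.
SUM(k) = 0 + 1 + 1 = 2.

2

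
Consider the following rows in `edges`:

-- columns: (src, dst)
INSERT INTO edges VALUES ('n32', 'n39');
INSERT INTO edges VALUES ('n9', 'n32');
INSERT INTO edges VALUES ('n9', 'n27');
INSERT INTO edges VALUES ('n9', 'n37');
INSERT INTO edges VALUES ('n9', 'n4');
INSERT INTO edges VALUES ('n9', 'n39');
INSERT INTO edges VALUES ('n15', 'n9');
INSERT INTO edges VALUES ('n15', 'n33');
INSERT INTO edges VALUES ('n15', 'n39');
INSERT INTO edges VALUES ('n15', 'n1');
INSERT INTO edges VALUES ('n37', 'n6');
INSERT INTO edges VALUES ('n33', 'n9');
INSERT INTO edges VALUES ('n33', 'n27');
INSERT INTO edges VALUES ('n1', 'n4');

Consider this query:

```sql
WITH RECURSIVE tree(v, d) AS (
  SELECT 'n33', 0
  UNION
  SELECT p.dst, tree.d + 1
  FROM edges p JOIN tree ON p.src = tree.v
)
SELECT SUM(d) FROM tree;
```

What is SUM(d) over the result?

Base: (n33, d=0).
Iteration 1: edges from {n33} -> (n27, d=1), (n9, d=1).
Iteration 2: edges from {n27,n9} -> (n27, d=2), (n32, d=2), (n37, d=2), (n39, d=2), (n4, d=2).
Iteration 3: edges from {n27,n32,n37,n39,n4} -> (n39, d=3), (n6, d=3).
Iteration 4: no outgoing edges from {n39,n6}; recursion stops.
SUM(d) = 0 + 1 + 1 + 2 + 2 + 2 + 2 + 2 + 3 + 3 = 18.

18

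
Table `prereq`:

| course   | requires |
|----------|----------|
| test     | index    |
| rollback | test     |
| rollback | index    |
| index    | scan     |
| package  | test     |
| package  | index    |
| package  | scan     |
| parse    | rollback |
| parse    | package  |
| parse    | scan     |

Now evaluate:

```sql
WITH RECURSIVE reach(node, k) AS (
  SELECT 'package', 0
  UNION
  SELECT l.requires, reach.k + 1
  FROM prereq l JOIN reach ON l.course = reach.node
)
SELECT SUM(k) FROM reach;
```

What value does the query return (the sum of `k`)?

10

Base: (package, k=0).
Iteration 1: edges from {package} -> (index, k=1), (scan, k=1), (test, k=1).
Iteration 2: edges from {index,scan,test} -> (index, k=2), (scan, k=2).
Iteration 3: edges from {index,scan} -> (scan, k=3).
Iteration 4: no outgoing edges from {scan}; recursion stops.
SUM(k) = 0 + 1 + 1 + 1 + 2 + 2 + 3 = 10.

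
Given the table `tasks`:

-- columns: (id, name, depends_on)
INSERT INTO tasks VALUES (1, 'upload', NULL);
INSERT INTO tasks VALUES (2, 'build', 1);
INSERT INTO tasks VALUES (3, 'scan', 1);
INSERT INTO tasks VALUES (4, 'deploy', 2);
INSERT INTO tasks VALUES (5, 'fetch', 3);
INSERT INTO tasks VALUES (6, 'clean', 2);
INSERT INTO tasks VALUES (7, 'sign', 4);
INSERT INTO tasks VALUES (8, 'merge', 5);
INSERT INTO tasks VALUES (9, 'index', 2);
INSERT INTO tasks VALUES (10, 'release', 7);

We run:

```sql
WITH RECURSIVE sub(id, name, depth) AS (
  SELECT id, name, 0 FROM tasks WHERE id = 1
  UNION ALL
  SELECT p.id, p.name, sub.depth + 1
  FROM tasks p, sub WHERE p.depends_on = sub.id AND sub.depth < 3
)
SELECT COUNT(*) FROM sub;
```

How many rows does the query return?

Base: id=1 (upload) at depth 0.
Iteration 1: rows with depends_on in {1} -> build (id 2, depth 1), scan (id 3, depth 1).
Iteration 2: rows with depends_on in {2,3} -> deploy (id 4, depth 2), fetch (id 5, depth 2), clean (id 6, depth 2), index (id 9, depth 2).
Iteration 3: rows with depends_on in {4,5,6,9} -> sign (id 7, depth 3), merge (id 8, depth 3).
Iteration 4: depth < 3 fails for all current rows; recursion stops.
Total rows emitted: 9.

9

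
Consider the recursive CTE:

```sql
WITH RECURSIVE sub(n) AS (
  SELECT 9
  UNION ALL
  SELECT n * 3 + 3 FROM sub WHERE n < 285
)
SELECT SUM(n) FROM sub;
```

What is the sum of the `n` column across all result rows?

Base: n=9.
Iteration 1: 9 < 285 holds -> n = 9 * 3 + 3 = 30.
Iteration 2: 30 < 285 holds -> n = 30 * 3 + 3 = 93.
Iteration 3: 93 < 285 holds -> n = 93 * 3 + 3 = 282.
Iteration 4: 282 < 285 holds -> n = 282 * 3 + 3 = 849.
Iteration 5: 849 < 285 fails; recursion stops.
SUM(n) = 9 + 30 + 93 + 282 + 849 = 1263.

1263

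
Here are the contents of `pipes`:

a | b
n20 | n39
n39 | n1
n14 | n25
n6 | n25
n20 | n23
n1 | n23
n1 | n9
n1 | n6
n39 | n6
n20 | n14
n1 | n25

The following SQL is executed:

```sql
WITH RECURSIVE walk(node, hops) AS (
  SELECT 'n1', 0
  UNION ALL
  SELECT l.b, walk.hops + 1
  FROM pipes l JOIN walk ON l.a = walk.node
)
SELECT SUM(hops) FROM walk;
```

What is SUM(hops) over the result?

Base: (n1, hops=0).
Iteration 1: edges from {n1} -> (n23, hops=1), (n25, hops=1), (n6, hops=1), (n9, hops=1).
Iteration 2: edges from {n23,n25,n6,n9} -> (n25, hops=2).
Iteration 3: no outgoing edges from {n25}; recursion stops.
SUM(hops) = 0 + 1 + 1 + 1 + 1 + 2 = 6.

6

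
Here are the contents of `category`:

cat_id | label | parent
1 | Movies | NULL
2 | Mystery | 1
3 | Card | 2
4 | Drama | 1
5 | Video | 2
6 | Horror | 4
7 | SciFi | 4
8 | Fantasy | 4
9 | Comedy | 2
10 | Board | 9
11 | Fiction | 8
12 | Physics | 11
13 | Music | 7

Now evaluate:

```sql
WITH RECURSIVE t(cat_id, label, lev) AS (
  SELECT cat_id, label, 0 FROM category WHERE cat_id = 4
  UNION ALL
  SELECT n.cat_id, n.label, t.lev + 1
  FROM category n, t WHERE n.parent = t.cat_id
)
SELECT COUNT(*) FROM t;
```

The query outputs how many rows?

Base: cat_id=4 (Drama) at lev 0.
Iteration 1: rows with parent in {4} -> Horror (id 6, lev 1), SciFi (id 7, lev 1), Fantasy (id 8, lev 1).
Iteration 2: rows with parent in {6,7,8} -> Fiction (id 11, lev 2), Music (id 13, lev 2).
Iteration 3: rows with parent in {11,13} -> Physics (id 12, lev 3).
Iteration 4: no rows with parent in {12}; recursion stops.
Total rows emitted: 7.

7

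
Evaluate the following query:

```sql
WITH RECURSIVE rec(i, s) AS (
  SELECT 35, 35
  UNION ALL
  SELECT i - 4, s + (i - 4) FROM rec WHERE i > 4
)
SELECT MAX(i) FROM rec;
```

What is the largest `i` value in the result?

35

Base: i=35, s=35.
Iteration 1: 35 > 4 holds -> i = 35 - 4 = 31, s = 35 + 31 = 66.
Iteration 2: 31 > 4 holds -> i = 31 - 4 = 27, s = 66 + 27 = 93.
Iteration 3: 27 > 4 holds -> i = 27 - 4 = 23, s = 93 + 23 = 116.
Iteration 4: 23 > 4 holds -> i = 23 - 4 = 19, s = 116 + 19 = 135.
Iteration 5: 19 > 4 holds -> i = 19 - 4 = 15, s = 135 + 15 = 150.
Iteration 6: 15 > 4 holds -> i = 15 - 4 = 11, s = 150 + 11 = 161.
Iteration 7: 11 > 4 holds -> i = 11 - 4 = 7, s = 161 + 7 = 168.
Iteration 8: 7 > 4 holds -> i = 7 - 4 = 3, s = 168 + 3 = 171.
Iteration 9: 3 > 4 fails; recursion stops.
i values: 35, 31, 27, 23, 19, 15, 11, 7, 3; the maximum is 35.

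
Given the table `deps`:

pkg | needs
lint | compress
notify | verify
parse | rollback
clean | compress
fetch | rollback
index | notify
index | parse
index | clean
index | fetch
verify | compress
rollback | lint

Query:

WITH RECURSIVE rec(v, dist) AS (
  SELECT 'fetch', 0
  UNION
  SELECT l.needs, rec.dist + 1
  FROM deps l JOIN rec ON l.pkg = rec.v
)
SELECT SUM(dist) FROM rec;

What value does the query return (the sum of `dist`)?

6

Base: (fetch, dist=0).
Iteration 1: edges from {fetch} -> (rollback, dist=1).
Iteration 2: edges from {rollback} -> (lint, dist=2).
Iteration 3: edges from {lint} -> (compress, dist=3).
Iteration 4: no outgoing edges from {compress}; recursion stops.
SUM(dist) = 0 + 1 + 2 + 3 = 6.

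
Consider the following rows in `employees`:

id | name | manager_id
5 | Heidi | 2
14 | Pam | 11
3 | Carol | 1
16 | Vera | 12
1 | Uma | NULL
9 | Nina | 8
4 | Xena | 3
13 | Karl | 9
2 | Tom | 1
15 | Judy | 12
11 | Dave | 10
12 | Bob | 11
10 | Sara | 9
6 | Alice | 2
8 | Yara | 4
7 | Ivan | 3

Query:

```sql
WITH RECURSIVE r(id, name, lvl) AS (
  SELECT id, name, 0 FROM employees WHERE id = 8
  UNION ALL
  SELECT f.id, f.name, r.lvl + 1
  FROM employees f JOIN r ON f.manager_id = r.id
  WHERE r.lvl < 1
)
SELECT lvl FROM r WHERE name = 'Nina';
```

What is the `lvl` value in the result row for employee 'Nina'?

Base: id=8 (Yara) at lvl 0.
Iteration 1: rows with manager_id in {8} -> Nina (id 9, lvl 1).
Iteration 2: lvl < 1 fails for all current rows; recursion stops.

1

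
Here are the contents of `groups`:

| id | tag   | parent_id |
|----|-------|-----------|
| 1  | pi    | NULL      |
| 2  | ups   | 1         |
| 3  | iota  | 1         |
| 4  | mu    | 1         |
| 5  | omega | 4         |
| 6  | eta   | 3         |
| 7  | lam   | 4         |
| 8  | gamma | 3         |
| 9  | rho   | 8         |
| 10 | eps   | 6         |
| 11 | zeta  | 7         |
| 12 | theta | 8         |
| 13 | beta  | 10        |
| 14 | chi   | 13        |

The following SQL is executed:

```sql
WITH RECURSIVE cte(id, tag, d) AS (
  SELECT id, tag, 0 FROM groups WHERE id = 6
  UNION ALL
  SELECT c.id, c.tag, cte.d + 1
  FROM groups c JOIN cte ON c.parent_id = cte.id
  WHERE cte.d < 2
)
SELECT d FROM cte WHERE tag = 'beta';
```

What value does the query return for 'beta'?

Base: id=6 (eta) at d 0.
Iteration 1: rows with parent_id in {6} -> eps (id 10, d 1).
Iteration 2: rows with parent_id in {10} -> beta (id 13, d 2).
Iteration 3: d < 2 fails for all current rows; recursion stops.

2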